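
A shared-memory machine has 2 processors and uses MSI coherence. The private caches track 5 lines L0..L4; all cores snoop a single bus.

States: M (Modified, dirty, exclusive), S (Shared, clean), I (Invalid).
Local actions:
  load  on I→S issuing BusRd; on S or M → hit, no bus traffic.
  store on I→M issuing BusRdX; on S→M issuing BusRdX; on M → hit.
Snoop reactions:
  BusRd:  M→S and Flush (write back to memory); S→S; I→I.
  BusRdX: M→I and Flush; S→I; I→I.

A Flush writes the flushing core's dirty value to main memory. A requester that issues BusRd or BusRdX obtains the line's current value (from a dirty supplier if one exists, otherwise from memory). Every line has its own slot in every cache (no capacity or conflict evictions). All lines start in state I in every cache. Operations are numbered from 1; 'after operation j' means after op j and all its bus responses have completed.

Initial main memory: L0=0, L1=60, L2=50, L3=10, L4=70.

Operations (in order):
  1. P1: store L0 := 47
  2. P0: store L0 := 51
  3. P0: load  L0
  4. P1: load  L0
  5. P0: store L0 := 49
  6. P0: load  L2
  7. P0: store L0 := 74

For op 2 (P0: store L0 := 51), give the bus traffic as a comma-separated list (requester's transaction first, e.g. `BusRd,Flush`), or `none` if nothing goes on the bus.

[1] P1: store L0 := 47 | P0:I, P1:M(47) | bus: BusRdX
[2] P0: store L0 := 51 | P0:M(51), P1:I | bus: BusRdX,Flush
[3] P0: load  L0 | P0:M(51), P1:I | bus: none
[4] P1: load  L0 | P0:S(51), P1:S(51) | bus: BusRd,Flush
[5] P0: store L0 := 49 | P0:M(49), P1:I | bus: BusRdX
[6] P0: load  L2 | P0:S(50), P1:I | bus: BusRd
[7] P0: store L0 := 74 | P0:M(74), P1:I | bus: none

bus = BusRdX,Flush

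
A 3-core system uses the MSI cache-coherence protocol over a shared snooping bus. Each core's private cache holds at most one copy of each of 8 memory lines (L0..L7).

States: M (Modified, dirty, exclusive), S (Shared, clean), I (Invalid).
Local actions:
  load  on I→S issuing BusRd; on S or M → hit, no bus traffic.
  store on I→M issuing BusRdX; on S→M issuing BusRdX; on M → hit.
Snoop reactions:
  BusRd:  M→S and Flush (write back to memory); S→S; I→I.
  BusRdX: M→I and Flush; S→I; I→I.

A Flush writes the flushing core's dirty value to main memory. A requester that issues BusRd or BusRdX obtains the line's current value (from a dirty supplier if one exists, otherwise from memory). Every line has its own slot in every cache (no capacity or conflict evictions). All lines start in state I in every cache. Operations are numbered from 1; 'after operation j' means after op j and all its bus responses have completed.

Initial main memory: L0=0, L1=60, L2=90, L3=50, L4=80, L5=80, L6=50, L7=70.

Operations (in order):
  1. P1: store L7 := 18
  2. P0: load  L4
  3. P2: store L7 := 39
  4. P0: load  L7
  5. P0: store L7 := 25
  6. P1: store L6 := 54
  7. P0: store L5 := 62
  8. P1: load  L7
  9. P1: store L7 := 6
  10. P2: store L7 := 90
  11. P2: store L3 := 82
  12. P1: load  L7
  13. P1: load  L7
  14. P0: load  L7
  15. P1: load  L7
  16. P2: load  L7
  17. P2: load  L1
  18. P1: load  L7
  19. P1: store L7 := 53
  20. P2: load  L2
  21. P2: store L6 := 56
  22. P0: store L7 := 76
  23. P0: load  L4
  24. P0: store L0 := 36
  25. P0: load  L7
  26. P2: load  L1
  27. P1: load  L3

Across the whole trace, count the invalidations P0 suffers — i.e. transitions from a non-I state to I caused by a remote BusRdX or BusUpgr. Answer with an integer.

invalidations = 2

step 1: P1: store L7 := 18  ⟶  IMI  (L7)  txn=BusRdX  M[L7]=70
step 2: P0: load  L4  ⟶  SII  (L4)  txn=BusRd  M[L4]=80
step 3: P2: store L7 := 39  ⟶  IIM  (L7)  txn=BusRdX+Flush  M[L7]=18
step 4: P0: load  L7  ⟶  SIS  (L7)  txn=BusRd+Flush  M[L7]=39
step 5: P0: store L7 := 25  ⟶  MII  (L7)  txn=BusRdX  M[L7]=39
step 6: P1: store L6 := 54  ⟶  IMI  (L6)  txn=BusRdX  M[L6]=50
step 7: P0: store L5 := 62  ⟶  MII  (L5)  txn=BusRdX  M[L5]=80
step 8: P1: load  L7  ⟶  SSI  (L7)  txn=BusRd+Flush  M[L7]=25
step 9: P1: store L7 := 6  ⟶  IMI  (L7)  txn=BusRdX  M[L7]=25
step 10: P2: store L7 := 90  ⟶  IIM  (L7)  txn=BusRdX+Flush  M[L7]=6
step 11: P2: store L3 := 82  ⟶  IIM  (L3)  txn=BusRdX  M[L3]=50
step 12: P1: load  L7  ⟶  ISS  (L7)  txn=BusRd+Flush  M[L7]=90
step 13: P1: load  L7  ⟶  ISS  (L7)  txn=∅  M[L7]=90
step 14: P0: load  L7  ⟶  SSS  (L7)  txn=BusRd  M[L7]=90
step 15: P1: load  L7  ⟶  SSS  (L7)  txn=∅  M[L7]=90
step 16: P2: load  L7  ⟶  SSS  (L7)  txn=∅  M[L7]=90
step 17: P2: load  L1  ⟶  IIS  (L1)  txn=BusRd  M[L1]=60
step 18: P1: load  L7  ⟶  SSS  (L7)  txn=∅  M[L7]=90
step 19: P1: store L7 := 53  ⟶  IMI  (L7)  txn=BusRdX  M[L7]=90
step 20: P2: load  L2  ⟶  IIS  (L2)  txn=BusRd  M[L2]=90
step 21: P2: store L6 := 56  ⟶  IIM  (L6)  txn=BusRdX+Flush  M[L6]=54
step 22: P0: store L7 := 76  ⟶  MII  (L7)  txn=BusRdX+Flush  M[L7]=53
step 23: P0: load  L4  ⟶  SII  (L4)  txn=∅  M[L4]=80
step 24: P0: store L0 := 36  ⟶  MII  (L0)  txn=BusRdX  M[L0]=0
step 25: P0: load  L7  ⟶  MII  (L7)  txn=∅  M[L7]=53
step 26: P2: load  L1  ⟶  IIS  (L1)  txn=∅  M[L1]=60
step 27: P1: load  L3  ⟶  ISS  (L3)  txn=BusRd+Flush  M[L3]=82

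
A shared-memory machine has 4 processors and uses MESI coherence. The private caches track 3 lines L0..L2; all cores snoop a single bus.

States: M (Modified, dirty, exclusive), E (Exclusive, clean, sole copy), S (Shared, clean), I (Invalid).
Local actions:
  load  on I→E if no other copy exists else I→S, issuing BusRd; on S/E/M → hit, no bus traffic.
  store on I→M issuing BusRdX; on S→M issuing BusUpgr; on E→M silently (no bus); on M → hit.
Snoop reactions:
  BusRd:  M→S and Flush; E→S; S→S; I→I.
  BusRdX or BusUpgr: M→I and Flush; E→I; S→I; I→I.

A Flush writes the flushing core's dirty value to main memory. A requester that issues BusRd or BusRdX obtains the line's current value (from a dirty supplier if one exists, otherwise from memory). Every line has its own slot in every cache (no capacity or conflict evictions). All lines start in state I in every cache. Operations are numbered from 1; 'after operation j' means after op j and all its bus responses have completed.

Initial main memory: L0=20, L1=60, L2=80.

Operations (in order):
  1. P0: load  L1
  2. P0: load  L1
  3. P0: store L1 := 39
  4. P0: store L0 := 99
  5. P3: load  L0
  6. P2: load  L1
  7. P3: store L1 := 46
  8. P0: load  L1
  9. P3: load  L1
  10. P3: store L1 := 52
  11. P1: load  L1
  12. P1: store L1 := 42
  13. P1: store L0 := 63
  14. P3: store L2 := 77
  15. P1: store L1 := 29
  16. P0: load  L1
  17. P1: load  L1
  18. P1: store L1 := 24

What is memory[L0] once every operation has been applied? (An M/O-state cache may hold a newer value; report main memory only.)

[1] P0: load  L1 | P0:E(60), P1:I, P2:I, P3:I | bus: BusRd
[2] P0: load  L1 | P0:E(60), P1:I, P2:I, P3:I | bus: none
[3] P0: store L1 := 39 | P0:M(39), P1:I, P2:I, P3:I | bus: none
[4] P0: store L0 := 99 | P0:M(99), P1:I, P2:I, P3:I | bus: BusRdX
[5] P3: load  L0 | P0:S(99), P1:I, P2:I, P3:S(99) | bus: BusRd,Flush
[6] P2: load  L1 | P0:S(39), P1:I, P2:S(39), P3:I | bus: BusRd,Flush
[7] P3: store L1 := 46 | P0:I, P1:I, P2:I, P3:M(46) | bus: BusRdX
[8] P0: load  L1 | P0:S(46), P1:I, P2:I, P3:S(46) | bus: BusRd,Flush
[9] P3: load  L1 | P0:S(46), P1:I, P2:I, P3:S(46) | bus: none
[10] P3: store L1 := 52 | P0:I, P1:I, P2:I, P3:M(52) | bus: BusUpgr
[11] P1: load  L1 | P0:I, P1:S(52), P2:I, P3:S(52) | bus: BusRd,Flush
[12] P1: store L1 := 42 | P0:I, P1:M(42), P2:I, P3:I | bus: BusUpgr
[13] P1: store L0 := 63 | P0:I, P1:M(63), P2:I, P3:I | bus: BusRdX
[14] P3: store L2 := 77 | P0:I, P1:I, P2:I, P3:M(77) | bus: BusRdX
[15] P1: store L1 := 29 | P0:I, P1:M(29), P2:I, P3:I | bus: none
[16] P0: load  L1 | P0:S(29), P1:S(29), P2:I, P3:I | bus: BusRd,Flush
[17] P1: load  L1 | P0:S(29), P1:S(29), P2:I, P3:I | bus: none
[18] P1: store L1 := 24 | P0:I, P1:M(24), P2:I, P3:I | bus: BusUpgr

memory[L0] = 99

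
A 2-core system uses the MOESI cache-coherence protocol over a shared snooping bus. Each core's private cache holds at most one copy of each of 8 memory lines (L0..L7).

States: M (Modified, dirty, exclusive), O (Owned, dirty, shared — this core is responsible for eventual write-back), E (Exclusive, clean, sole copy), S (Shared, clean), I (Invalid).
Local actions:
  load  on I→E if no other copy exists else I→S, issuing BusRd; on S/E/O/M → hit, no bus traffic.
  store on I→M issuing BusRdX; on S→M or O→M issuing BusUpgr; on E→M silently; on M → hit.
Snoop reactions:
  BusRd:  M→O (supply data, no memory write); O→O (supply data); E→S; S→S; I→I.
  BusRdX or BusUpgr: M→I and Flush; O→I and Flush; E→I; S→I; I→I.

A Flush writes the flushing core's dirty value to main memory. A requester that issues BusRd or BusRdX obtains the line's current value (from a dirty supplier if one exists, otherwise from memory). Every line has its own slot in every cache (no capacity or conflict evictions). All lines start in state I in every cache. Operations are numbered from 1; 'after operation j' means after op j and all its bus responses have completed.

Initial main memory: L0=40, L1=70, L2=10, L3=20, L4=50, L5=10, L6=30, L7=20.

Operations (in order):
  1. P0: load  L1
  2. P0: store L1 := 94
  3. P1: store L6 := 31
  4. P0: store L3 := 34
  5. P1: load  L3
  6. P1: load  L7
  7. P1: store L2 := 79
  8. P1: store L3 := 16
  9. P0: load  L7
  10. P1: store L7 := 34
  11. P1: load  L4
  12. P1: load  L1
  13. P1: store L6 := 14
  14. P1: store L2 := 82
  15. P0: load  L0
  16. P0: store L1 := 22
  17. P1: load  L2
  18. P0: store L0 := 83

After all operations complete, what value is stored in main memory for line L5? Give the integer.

memory[L5] = 10

[1] P0: load  L1 | P0:E(70), P1:I | bus: BusRd
[2] P0: store L1 := 94 | P0:M(94), P1:I | bus: none
[3] P1: store L6 := 31 | P0:I, P1:M(31) | bus: BusRdX
[4] P0: store L3 := 34 | P0:M(34), P1:I | bus: BusRdX
[5] P1: load  L3 | P0:O(34), P1:S(34) | bus: BusRd
[6] P1: load  L7 | P0:I, P1:E(20) | bus: BusRd
[7] P1: store L2 := 79 | P0:I, P1:M(79) | bus: BusRdX
[8] P1: store L3 := 16 | P0:I, P1:M(16) | bus: BusUpgr,Flush
[9] P0: load  L7 | P0:S(20), P1:S(20) | bus: BusRd
[10] P1: store L7 := 34 | P0:I, P1:M(34) | bus: BusUpgr
[11] P1: load  L4 | P0:I, P1:E(50) | bus: BusRd
[12] P1: load  L1 | P0:O(94), P1:S(94) | bus: BusRd
[13] P1: store L6 := 14 | P0:I, P1:M(14) | bus: none
[14] P1: store L2 := 82 | P0:I, P1:M(82) | bus: none
[15] P0: load  L0 | P0:E(40), P1:I | bus: BusRd
[16] P0: store L1 := 22 | P0:M(22), P1:I | bus: BusUpgr
[17] P1: load  L2 | P0:I, P1:M(82) | bus: none
[18] P0: store L0 := 83 | P0:M(83), P1:I | bus: none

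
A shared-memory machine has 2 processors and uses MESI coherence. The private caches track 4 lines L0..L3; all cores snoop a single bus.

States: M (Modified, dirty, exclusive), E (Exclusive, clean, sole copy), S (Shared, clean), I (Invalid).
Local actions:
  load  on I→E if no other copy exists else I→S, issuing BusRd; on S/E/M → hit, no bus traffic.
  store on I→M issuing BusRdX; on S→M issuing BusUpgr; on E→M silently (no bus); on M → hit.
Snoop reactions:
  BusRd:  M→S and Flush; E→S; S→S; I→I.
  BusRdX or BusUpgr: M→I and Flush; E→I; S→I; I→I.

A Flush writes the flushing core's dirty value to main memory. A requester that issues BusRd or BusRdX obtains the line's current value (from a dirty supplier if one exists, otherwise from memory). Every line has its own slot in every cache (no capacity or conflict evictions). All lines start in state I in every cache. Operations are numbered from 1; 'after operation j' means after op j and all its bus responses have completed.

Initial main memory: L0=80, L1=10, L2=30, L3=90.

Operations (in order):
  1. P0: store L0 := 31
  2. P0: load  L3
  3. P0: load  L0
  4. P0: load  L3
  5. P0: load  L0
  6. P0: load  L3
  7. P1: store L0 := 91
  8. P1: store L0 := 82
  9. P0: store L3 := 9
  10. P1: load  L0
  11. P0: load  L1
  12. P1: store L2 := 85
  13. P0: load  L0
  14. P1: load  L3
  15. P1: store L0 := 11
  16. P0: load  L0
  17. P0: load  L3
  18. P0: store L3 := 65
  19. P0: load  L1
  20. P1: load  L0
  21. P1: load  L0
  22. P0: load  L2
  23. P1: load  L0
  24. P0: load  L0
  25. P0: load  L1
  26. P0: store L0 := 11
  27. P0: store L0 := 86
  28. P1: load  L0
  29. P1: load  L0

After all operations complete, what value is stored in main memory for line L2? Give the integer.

[1] P0: store L0 := 31 | P0:M(31), P1:I | bus: BusRdX
[2] P0: load  L3 | P0:E(90), P1:I | bus: BusRd
[3] P0: load  L0 | P0:M(31), P1:I | bus: none
[4] P0: load  L3 | P0:E(90), P1:I | bus: none
[5] P0: load  L0 | P0:M(31), P1:I | bus: none
[6] P0: load  L3 | P0:E(90), P1:I | bus: none
[7] P1: store L0 := 91 | P0:I, P1:M(91) | bus: BusRdX,Flush
[8] P1: store L0 := 82 | P0:I, P1:M(82) | bus: none
[9] P0: store L3 := 9 | P0:M(9), P1:I | bus: none
[10] P1: load  L0 | P0:I, P1:M(82) | bus: none
[11] P0: load  L1 | P0:E(10), P1:I | bus: BusRd
[12] P1: store L2 := 85 | P0:I, P1:M(85) | bus: BusRdX
[13] P0: load  L0 | P0:S(82), P1:S(82) | bus: BusRd,Flush
[14] P1: load  L3 | P0:S(9), P1:S(9) | bus: BusRd,Flush
[15] P1: store L0 := 11 | P0:I, P1:M(11) | bus: BusUpgr
[16] P0: load  L0 | P0:S(11), P1:S(11) | bus: BusRd,Flush
[17] P0: load  L3 | P0:S(9), P1:S(9) | bus: none
[18] P0: store L3 := 65 | P0:M(65), P1:I | bus: BusUpgr
[19] P0: load  L1 | P0:E(10), P1:I | bus: none
[20] P1: load  L0 | P0:S(11), P1:S(11) | bus: none
[21] P1: load  L0 | P0:S(11), P1:S(11) | bus: none
[22] P0: load  L2 | P0:S(85), P1:S(85) | bus: BusRd,Flush
[23] P1: load  L0 | P0:S(11), P1:S(11) | bus: none
[24] P0: load  L0 | P0:S(11), P1:S(11) | bus: none
[25] P0: load  L1 | P0:E(10), P1:I | bus: none
[26] P0: store L0 := 11 | P0:M(11), P1:I | bus: BusUpgr
[27] P0: store L0 := 86 | P0:M(86), P1:I | bus: none
[28] P1: load  L0 | P0:S(86), P1:S(86) | bus: BusRd,Flush
[29] P1: load  L0 | P0:S(86), P1:S(86) | bus: none

memory[L2] = 85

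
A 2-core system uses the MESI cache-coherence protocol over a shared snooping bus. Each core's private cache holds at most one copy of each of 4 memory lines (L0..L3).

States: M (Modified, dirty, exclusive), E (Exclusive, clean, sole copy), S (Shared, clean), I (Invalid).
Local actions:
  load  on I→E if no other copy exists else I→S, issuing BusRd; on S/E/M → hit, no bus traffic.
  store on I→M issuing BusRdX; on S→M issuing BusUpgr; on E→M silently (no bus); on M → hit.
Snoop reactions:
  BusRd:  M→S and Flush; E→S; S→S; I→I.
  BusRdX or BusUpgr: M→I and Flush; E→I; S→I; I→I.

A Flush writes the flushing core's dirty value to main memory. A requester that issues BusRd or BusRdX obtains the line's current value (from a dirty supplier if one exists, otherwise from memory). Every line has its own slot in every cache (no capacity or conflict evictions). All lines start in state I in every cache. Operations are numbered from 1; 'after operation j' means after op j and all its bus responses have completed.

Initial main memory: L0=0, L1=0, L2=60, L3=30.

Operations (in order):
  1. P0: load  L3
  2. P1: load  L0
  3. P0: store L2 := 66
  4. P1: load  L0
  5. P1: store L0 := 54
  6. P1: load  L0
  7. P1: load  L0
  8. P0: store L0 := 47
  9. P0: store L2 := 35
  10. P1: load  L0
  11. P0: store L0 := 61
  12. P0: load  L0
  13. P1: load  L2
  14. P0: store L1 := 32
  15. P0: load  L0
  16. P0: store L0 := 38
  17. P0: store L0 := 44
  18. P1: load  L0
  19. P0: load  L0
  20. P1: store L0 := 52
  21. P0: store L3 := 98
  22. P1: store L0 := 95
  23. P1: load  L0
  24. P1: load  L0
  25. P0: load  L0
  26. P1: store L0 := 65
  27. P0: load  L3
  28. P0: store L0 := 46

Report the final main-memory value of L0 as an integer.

  op1 P0: load  L3 → E/I on L3; bus BusRd; mem=30
  op2 P1: load  L0 → I/E on L0; bus BusRd; mem=0
  op3 P0: store L2 := 66 → M/I on L2; bus BusRdX; mem=60
  op4 P1: load  L0 → I/E on L0; bus (none); mem=0
  op5 P1: store L0 := 54 → I/M on L0; bus (none); mem=0
  op6 P1: load  L0 → I/M on L0; bus (none); mem=0
  op7 P1: load  L0 → I/M on L0; bus (none); mem=0
  op8 P0: store L0 := 47 → M/I on L0; bus BusRdX Flush; mem=54
  op9 P0: store L2 := 35 → M/I on L2; bus (none); mem=60
  op10 P1: load  L0 → S/S on L0; bus BusRd Flush; mem=47
  op11 P0: store L0 := 61 → M/I on L0; bus BusUpgr; mem=47
  op12 P0: load  L0 → M/I on L0; bus (none); mem=47
  op13 P1: load  L2 → S/S on L2; bus BusRd Flush; mem=35
  op14 P0: store L1 := 32 → M/I on L1; bus BusRdX; mem=0
  op15 P0: load  L0 → M/I on L0; bus (none); mem=47
  op16 P0: store L0 := 38 → M/I on L0; bus (none); mem=47
  op17 P0: store L0 := 44 → M/I on L0; bus (none); mem=47
  op18 P1: load  L0 → S/S on L0; bus BusRd Flush; mem=44
  op19 P0: load  L0 → S/S on L0; bus (none); mem=44
  op20 P1: store L0 := 52 → I/M on L0; bus BusUpgr; mem=44
  op21 P0: store L3 := 98 → M/I on L3; bus (none); mem=30
  op22 P1: store L0 := 95 → I/M on L0; bus (none); mem=44
  op23 P1: load  L0 → I/M on L0; bus (none); mem=44
  op24 P1: load  L0 → I/M on L0; bus (none); mem=44
  op25 P0: load  L0 → S/S on L0; bus BusRd Flush; mem=95
  op26 P1: store L0 := 65 → I/M on L0; bus BusUpgr; mem=95
  op27 P0: load  L3 → M/I on L3; bus (none); mem=30
  op28 P0: store L0 := 46 → M/I on L0; bus BusRdX Flush; mem=65

memory[L0] = 65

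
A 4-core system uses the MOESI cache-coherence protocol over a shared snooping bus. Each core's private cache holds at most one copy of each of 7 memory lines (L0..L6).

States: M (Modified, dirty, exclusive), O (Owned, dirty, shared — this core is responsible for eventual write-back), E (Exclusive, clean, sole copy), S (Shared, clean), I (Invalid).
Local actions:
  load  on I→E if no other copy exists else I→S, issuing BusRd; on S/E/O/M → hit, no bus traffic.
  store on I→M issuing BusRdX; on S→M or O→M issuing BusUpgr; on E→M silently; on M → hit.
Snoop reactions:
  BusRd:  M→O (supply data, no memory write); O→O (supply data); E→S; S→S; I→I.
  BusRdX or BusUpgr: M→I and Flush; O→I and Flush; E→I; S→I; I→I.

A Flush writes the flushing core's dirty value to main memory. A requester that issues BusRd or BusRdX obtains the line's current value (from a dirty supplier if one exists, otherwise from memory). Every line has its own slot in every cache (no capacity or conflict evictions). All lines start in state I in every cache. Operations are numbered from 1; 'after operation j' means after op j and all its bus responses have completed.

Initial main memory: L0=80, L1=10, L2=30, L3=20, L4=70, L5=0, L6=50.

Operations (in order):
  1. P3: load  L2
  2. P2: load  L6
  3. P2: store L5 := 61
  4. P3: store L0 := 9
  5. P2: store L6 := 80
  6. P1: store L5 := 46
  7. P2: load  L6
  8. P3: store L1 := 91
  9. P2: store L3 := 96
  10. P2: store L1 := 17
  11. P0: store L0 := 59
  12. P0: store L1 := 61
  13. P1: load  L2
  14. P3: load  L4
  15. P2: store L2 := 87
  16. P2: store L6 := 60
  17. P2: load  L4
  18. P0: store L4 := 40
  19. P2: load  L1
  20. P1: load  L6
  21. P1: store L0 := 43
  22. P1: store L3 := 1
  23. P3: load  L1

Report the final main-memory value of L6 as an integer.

memory[L6] = 50

1. P3: load  L2  bus=[BusRd]  L2: P0=I P1=I P2=I P3=E  mem[L2]=30
2. P2: load  L6  bus=[BusRd]  L6: P0=I P1=I P2=E P3=I  mem[L6]=50
3. P2: store L5 := 61  bus=[BusRdX]  L5: P0=I P1=I P2=M P3=I  mem[L5]=0
4. P3: store L0 := 9  bus=[BusRdX]  L0: P0=I P1=I P2=I P3=M  mem[L0]=80
5. P2: store L6 := 80  bus=[-]  L6: P0=I P1=I P2=M P3=I  mem[L6]=50
6. P1: store L5 := 46  bus=[BusRdX,Flush]  L5: P0=I P1=M P2=I P3=I  mem[L5]=61
7. P2: load  L6  bus=[-]  L6: P0=I P1=I P2=M P3=I  mem[L6]=50
8. P3: store L1 := 91  bus=[BusRdX]  L1: P0=I P1=I P2=I P3=M  mem[L1]=10
9. P2: store L3 := 96  bus=[BusRdX]  L3: P0=I P1=I P2=M P3=I  mem[L3]=20
10. P2: store L1 := 17  bus=[BusRdX,Flush]  L1: P0=I P1=I P2=M P3=I  mem[L1]=91
11. P0: store L0 := 59  bus=[BusRdX,Flush]  L0: P0=M P1=I P2=I P3=I  mem[L0]=9
12. P0: store L1 := 61  bus=[BusRdX,Flush]  L1: P0=M P1=I P2=I P3=I  mem[L1]=17
13. P1: load  L2  bus=[BusRd]  L2: P0=I P1=S P2=I P3=S  mem[L2]=30
14. P3: load  L4  bus=[BusRd]  L4: P0=I P1=I P2=I P3=E  mem[L4]=70
15. P2: store L2 := 87  bus=[BusRdX]  L2: P0=I P1=I P2=M P3=I  mem[L2]=30
16. P2: store L6 := 60  bus=[-]  L6: P0=I P1=I P2=M P3=I  mem[L6]=50
17. P2: load  L4  bus=[BusRd]  L4: P0=I P1=I P2=S P3=S  mem[L4]=70
18. P0: store L4 := 40  bus=[BusRdX]  L4: P0=M P1=I P2=I P3=I  mem[L4]=70
19. P2: load  L1  bus=[BusRd]  L1: P0=O P1=I P2=S P3=I  mem[L1]=17
20. P1: load  L6  bus=[BusRd]  L6: P0=I P1=S P2=O P3=I  mem[L6]=50
21. P1: store L0 := 43  bus=[BusRdX,Flush]  L0: P0=I P1=M P2=I P3=I  mem[L0]=59
22. P1: store L3 := 1  bus=[BusRdX,Flush]  L3: P0=I P1=M P2=I P3=I  mem[L3]=96
23. P3: load  L1  bus=[BusRd]  L1: P0=O P1=I P2=S P3=S  mem[L1]=17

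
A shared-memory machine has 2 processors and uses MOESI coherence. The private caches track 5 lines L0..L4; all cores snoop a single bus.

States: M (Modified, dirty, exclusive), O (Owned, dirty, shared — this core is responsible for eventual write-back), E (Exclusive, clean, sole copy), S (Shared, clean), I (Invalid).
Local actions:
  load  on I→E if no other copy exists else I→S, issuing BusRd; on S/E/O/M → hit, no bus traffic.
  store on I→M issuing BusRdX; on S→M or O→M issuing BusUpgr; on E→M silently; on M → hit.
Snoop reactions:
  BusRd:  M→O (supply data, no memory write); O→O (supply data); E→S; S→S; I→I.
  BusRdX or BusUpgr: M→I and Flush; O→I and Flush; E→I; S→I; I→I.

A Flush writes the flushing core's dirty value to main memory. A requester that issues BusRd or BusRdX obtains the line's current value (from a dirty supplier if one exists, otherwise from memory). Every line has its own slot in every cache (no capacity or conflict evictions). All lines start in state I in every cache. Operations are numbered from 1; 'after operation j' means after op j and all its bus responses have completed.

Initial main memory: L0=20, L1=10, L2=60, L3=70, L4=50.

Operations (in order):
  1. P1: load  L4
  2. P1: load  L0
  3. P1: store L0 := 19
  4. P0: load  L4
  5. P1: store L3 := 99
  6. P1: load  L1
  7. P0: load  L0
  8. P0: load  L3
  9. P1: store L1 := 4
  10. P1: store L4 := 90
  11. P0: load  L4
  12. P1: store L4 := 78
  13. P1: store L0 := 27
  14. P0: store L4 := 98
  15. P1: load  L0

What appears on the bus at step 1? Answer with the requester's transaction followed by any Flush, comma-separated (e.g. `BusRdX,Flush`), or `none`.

bus = BusRd

step 1: P1: load  L4  ⟶  IE  (L4)  txn=BusRd  M[L4]=50
step 2: P1: load  L0  ⟶  IE  (L0)  txn=BusRd  M[L0]=20
step 3: P1: store L0 := 19  ⟶  IM  (L0)  txn=∅  M[L0]=20
step 4: P0: load  L4  ⟶  SS  (L4)  txn=BusRd  M[L4]=50
step 5: P1: store L3 := 99  ⟶  IM  (L3)  txn=BusRdX  M[L3]=70
step 6: P1: load  L1  ⟶  IE  (L1)  txn=BusRd  M[L1]=10
step 7: P0: load  L0  ⟶  SO  (L0)  txn=BusRd  M[L0]=20
step 8: P0: load  L3  ⟶  SO  (L3)  txn=BusRd  M[L3]=70
step 9: P1: store L1 := 4  ⟶  IM  (L1)  txn=∅  M[L1]=10
step 10: P1: store L4 := 90  ⟶  IM  (L4)  txn=BusUpgr  M[L4]=50
step 11: P0: load  L4  ⟶  SO  (L4)  txn=BusRd  M[L4]=50
step 12: P1: store L4 := 78  ⟶  IM  (L4)  txn=BusUpgr  M[L4]=50
step 13: P1: store L0 := 27  ⟶  IM  (L0)  txn=BusUpgr  M[L0]=20
step 14: P0: store L4 := 98  ⟶  MI  (L4)  txn=BusRdX+Flush  M[L4]=78
step 15: P1: load  L0  ⟶  IM  (L0)  txn=∅  M[L0]=20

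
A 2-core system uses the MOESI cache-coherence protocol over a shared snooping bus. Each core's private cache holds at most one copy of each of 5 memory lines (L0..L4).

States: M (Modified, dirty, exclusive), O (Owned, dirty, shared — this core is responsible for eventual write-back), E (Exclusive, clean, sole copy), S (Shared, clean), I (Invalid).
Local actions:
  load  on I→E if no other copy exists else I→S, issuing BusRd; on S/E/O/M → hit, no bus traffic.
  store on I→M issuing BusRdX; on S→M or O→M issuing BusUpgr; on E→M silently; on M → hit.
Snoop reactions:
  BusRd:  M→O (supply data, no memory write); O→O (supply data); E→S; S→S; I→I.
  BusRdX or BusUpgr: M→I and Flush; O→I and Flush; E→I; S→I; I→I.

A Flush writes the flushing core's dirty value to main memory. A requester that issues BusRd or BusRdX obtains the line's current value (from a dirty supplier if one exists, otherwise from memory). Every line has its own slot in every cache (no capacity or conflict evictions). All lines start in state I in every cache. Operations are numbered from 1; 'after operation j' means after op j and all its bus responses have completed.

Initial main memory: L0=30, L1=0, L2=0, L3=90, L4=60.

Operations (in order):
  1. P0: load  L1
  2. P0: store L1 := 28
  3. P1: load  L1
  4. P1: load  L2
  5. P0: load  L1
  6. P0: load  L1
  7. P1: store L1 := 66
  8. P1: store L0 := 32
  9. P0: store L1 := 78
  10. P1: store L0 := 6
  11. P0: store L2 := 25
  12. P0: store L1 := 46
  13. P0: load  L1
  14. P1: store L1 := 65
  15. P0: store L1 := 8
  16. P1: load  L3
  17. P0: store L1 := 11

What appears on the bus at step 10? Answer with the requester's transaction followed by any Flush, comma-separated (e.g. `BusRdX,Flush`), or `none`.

step 1: P0: load  L1  ⟶  EI  (L1)  txn=BusRd  M[L1]=0
step 2: P0: store L1 := 28  ⟶  MI  (L1)  txn=∅  M[L1]=0
step 3: P1: load  L1  ⟶  OS  (L1)  txn=BusRd  M[L1]=0
step 4: P1: load  L2  ⟶  IE  (L2)  txn=BusRd  M[L2]=0
step 5: P0: load  L1  ⟶  OS  (L1)  txn=∅  M[L1]=0
step 6: P0: load  L1  ⟶  OS  (L1)  txn=∅  M[L1]=0
step 7: P1: store L1 := 66  ⟶  IM  (L1)  txn=BusUpgr+Flush  M[L1]=28
step 8: P1: store L0 := 32  ⟶  IM  (L0)  txn=BusRdX  M[L0]=30
step 9: P0: store L1 := 78  ⟶  MI  (L1)  txn=BusRdX+Flush  M[L1]=66
step 10: P1: store L0 := 6  ⟶  IM  (L0)  txn=∅  M[L0]=30
step 11: P0: store L2 := 25  ⟶  MI  (L2)  txn=BusRdX  M[L2]=0
step 12: P0: store L1 := 46  ⟶  MI  (L1)  txn=∅  M[L1]=66
step 13: P0: load  L1  ⟶  MI  (L1)  txn=∅  M[L1]=66
step 14: P1: store L1 := 65  ⟶  IM  (L1)  txn=BusRdX+Flush  M[L1]=46
step 15: P0: store L1 := 8  ⟶  MI  (L1)  txn=BusRdX+Flush  M[L1]=65
step 16: P1: load  L3  ⟶  IE  (L3)  txn=BusRd  M[L3]=90
step 17: P0: store L1 := 11  ⟶  MI  (L1)  txn=∅  M[L1]=65

bus = none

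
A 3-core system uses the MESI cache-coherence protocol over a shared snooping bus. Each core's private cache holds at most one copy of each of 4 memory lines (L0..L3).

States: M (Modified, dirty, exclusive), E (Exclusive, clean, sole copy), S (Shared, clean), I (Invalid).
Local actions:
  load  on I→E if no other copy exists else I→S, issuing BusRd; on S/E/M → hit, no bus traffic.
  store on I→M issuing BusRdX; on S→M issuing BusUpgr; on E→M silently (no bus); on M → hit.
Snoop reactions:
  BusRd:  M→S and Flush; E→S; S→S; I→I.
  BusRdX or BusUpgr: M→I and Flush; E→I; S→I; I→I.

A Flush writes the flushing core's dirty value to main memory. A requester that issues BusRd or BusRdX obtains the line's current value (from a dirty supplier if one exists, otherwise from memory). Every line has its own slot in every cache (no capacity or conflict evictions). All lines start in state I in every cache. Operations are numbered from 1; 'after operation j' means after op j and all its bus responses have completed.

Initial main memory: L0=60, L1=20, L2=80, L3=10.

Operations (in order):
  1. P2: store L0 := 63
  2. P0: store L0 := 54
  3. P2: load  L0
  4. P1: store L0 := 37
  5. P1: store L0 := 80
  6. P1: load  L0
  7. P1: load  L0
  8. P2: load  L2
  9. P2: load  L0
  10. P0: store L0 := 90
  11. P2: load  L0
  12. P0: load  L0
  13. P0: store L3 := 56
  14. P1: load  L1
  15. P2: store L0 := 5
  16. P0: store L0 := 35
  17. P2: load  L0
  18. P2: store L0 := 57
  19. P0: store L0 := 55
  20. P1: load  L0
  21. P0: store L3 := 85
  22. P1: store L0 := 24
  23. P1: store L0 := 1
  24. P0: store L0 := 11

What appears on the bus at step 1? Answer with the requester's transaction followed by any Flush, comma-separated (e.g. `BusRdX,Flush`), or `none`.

1. P2: store L0 := 63  bus=[BusRdX]  L0: P0=I P1=I P2=M  mem[L0]=60
2. P0: store L0 := 54  bus=[BusRdX,Flush]  L0: P0=M P1=I P2=I  mem[L0]=63
3. P2: load  L0  bus=[BusRd,Flush]  L0: P0=S P1=I P2=S  mem[L0]=54
4. P1: store L0 := 37  bus=[BusRdX]  L0: P0=I P1=M P2=I  mem[L0]=54
5. P1: store L0 := 80  bus=[-]  L0: P0=I P1=M P2=I  mem[L0]=54
6. P1: load  L0  bus=[-]  L0: P0=I P1=M P2=I  mem[L0]=54
7. P1: load  L0  bus=[-]  L0: P0=I P1=M P2=I  mem[L0]=54
8. P2: load  L2  bus=[BusRd]  L2: P0=I P1=I P2=E  mem[L2]=80
9. P2: load  L0  bus=[BusRd,Flush]  L0: P0=I P1=S P2=S  mem[L0]=80
10. P0: store L0 := 90  bus=[BusRdX]  L0: P0=M P1=I P2=I  mem[L0]=80
11. P2: load  L0  bus=[BusRd,Flush]  L0: P0=S P1=I P2=S  mem[L0]=90
12. P0: load  L0  bus=[-]  L0: P0=S P1=I P2=S  mem[L0]=90
13. P0: store L3 := 56  bus=[BusRdX]  L3: P0=M P1=I P2=I  mem[L3]=10
14. P1: load  L1  bus=[BusRd]  L1: P0=I P1=E P2=I  mem[L1]=20
15. P2: store L0 := 5  bus=[BusUpgr]  L0: P0=I P1=I P2=M  mem[L0]=90
16. P0: store L0 := 35  bus=[BusRdX,Flush]  L0: P0=M P1=I P2=I  mem[L0]=5
17. P2: load  L0  bus=[BusRd,Flush]  L0: P0=S P1=I P2=S  mem[L0]=35
18. P2: store L0 := 57  bus=[BusUpgr]  L0: P0=I P1=I P2=M  mem[L0]=35
19. P0: store L0 := 55  bus=[BusRdX,Flush]  L0: P0=M P1=I P2=I  mem[L0]=57
20. P1: load  L0  bus=[BusRd,Flush]  L0: P0=S P1=S P2=I  mem[L0]=55
21. P0: store L3 := 85  bus=[-]  L3: P0=M P1=I P2=I  mem[L3]=10
22. P1: store L0 := 24  bus=[BusUpgr]  L0: P0=I P1=M P2=I  mem[L0]=55
23. P1: store L0 := 1  bus=[-]  L0: P0=I P1=M P2=I  mem[L0]=55
24. P0: store L0 := 11  bus=[BusRdX,Flush]  L0: P0=M P1=I P2=I  mem[L0]=1

bus = BusRdX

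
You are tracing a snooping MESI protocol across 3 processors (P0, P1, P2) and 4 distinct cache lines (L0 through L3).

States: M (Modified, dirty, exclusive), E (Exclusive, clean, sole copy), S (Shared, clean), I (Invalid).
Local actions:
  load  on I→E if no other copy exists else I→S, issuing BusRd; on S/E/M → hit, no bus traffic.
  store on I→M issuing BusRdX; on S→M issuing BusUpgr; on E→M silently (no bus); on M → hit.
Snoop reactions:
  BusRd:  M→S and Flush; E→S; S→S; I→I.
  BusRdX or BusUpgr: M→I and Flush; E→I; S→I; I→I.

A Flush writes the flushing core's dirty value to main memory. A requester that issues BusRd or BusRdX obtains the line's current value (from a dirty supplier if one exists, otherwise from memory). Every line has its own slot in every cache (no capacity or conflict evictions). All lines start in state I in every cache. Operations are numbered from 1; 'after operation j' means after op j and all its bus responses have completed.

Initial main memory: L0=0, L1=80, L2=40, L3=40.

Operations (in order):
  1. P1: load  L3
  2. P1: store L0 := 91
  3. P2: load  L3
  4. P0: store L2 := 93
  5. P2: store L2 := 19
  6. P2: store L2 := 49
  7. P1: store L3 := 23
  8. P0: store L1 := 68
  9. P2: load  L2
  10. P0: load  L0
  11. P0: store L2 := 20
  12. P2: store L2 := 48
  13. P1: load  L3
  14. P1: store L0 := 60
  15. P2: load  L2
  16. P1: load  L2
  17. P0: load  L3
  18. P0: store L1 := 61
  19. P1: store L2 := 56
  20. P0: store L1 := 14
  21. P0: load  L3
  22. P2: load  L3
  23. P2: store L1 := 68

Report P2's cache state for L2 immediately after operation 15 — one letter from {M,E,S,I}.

state = M

step 1: P1: load  L3  ⟶  IEI  (L3)  txn=BusRd  M[L3]=40
step 2: P1: store L0 := 91  ⟶  IMI  (L0)  txn=BusRdX  M[L0]=0
step 3: P2: load  L3  ⟶  ISS  (L3)  txn=BusRd  M[L3]=40
step 4: P0: store L2 := 93  ⟶  MII  (L2)  txn=BusRdX  M[L2]=40
step 5: P2: store L2 := 19  ⟶  IIM  (L2)  txn=BusRdX+Flush  M[L2]=93
step 6: P2: store L2 := 49  ⟶  IIM  (L2)  txn=∅  M[L2]=93
step 7: P1: store L3 := 23  ⟶  IMI  (L3)  txn=BusUpgr  M[L3]=40
step 8: P0: store L1 := 68  ⟶  MII  (L1)  txn=BusRdX  M[L1]=80
step 9: P2: load  L2  ⟶  IIM  (L2)  txn=∅  M[L2]=93
step 10: P0: load  L0  ⟶  SSI  (L0)  txn=BusRd+Flush  M[L0]=91
step 11: P0: store L2 := 20  ⟶  MII  (L2)  txn=BusRdX+Flush  M[L2]=49
step 12: P2: store L2 := 48  ⟶  IIM  (L2)  txn=BusRdX+Flush  M[L2]=20
step 13: P1: load  L3  ⟶  IMI  (L3)  txn=∅  M[L3]=40
step 14: P1: store L0 := 60  ⟶  IMI  (L0)  txn=BusUpgr  M[L0]=91
step 15: P2: load  L2  ⟶  IIM  (L2)  txn=∅  M[L2]=20
step 16: P1: load  L2  ⟶  ISS  (L2)  txn=BusRd+Flush  M[L2]=48
step 17: P0: load  L3  ⟶  SSI  (L3)  txn=BusRd+Flush  M[L3]=23
step 18: P0: store L1 := 61  ⟶  MII  (L1)  txn=∅  M[L1]=80
step 19: P1: store L2 := 56  ⟶  IMI  (L2)  txn=BusUpgr  M[L2]=48
step 20: P0: store L1 := 14  ⟶  MII  (L1)  txn=∅  M[L1]=80
step 21: P0: load  L3  ⟶  SSI  (L3)  txn=∅  M[L3]=23
step 22: P2: load  L3  ⟶  SSS  (L3)  txn=BusRd  M[L3]=23
step 23: P2: store L1 := 68  ⟶  IIM  (L1)  txn=BusRdX+Flush  M[L1]=14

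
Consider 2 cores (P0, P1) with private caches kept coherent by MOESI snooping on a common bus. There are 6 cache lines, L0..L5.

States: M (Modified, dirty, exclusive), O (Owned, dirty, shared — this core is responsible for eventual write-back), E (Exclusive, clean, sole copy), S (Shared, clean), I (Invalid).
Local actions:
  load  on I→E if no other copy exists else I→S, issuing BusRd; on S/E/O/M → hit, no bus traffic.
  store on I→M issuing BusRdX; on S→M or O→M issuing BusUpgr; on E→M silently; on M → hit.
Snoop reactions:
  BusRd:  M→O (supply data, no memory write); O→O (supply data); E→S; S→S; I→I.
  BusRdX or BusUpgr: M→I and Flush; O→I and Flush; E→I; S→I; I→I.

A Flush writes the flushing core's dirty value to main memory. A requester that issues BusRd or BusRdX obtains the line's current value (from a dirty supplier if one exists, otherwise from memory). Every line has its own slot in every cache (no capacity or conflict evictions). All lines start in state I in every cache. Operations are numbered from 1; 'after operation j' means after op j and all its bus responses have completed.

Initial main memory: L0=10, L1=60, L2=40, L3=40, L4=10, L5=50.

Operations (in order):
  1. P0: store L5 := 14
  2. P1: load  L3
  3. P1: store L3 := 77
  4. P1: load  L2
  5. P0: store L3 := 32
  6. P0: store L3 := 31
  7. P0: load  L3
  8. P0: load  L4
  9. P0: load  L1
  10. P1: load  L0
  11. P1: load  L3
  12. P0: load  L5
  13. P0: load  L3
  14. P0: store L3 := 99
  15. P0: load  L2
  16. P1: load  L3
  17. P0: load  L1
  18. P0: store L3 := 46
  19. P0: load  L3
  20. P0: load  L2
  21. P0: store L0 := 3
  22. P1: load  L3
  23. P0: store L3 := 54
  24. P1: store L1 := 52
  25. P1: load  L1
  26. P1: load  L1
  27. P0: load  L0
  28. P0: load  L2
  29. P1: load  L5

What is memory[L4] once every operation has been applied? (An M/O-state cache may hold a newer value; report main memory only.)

memory[L4] = 10

step 1: P0: store L5 := 14  ⟶  MI  (L5)  txn=BusRdX  M[L5]=50
step 2: P1: load  L3  ⟶  IE  (L3)  txn=BusRd  M[L3]=40
step 3: P1: store L3 := 77  ⟶  IM  (L3)  txn=∅  M[L3]=40
step 4: P1: load  L2  ⟶  IE  (L2)  txn=BusRd  M[L2]=40
step 5: P0: store L3 := 32  ⟶  MI  (L3)  txn=BusRdX+Flush  M[L3]=77
step 6: P0: store L3 := 31  ⟶  MI  (L3)  txn=∅  M[L3]=77
step 7: P0: load  L3  ⟶  MI  (L3)  txn=∅  M[L3]=77
step 8: P0: load  L4  ⟶  EI  (L4)  txn=BusRd  M[L4]=10
step 9: P0: load  L1  ⟶  EI  (L1)  txn=BusRd  M[L1]=60
step 10: P1: load  L0  ⟶  IE  (L0)  txn=BusRd  M[L0]=10
step 11: P1: load  L3  ⟶  OS  (L3)  txn=BusRd  M[L3]=77
step 12: P0: load  L5  ⟶  MI  (L5)  txn=∅  M[L5]=50
step 13: P0: load  L3  ⟶  OS  (L3)  txn=∅  M[L3]=77
step 14: P0: store L3 := 99  ⟶  MI  (L3)  txn=BusUpgr  M[L3]=77
step 15: P0: load  L2  ⟶  SS  (L2)  txn=BusRd  M[L2]=40
step 16: P1: load  L3  ⟶  OS  (L3)  txn=BusRd  M[L3]=77
step 17: P0: load  L1  ⟶  EI  (L1)  txn=∅  M[L1]=60
step 18: P0: store L3 := 46  ⟶  MI  (L3)  txn=BusUpgr  M[L3]=77
step 19: P0: load  L3  ⟶  MI  (L3)  txn=∅  M[L3]=77
step 20: P0: load  L2  ⟶  SS  (L2)  txn=∅  M[L2]=40
step 21: P0: store L0 := 3  ⟶  MI  (L0)  txn=BusRdX  M[L0]=10
step 22: P1: load  L3  ⟶  OS  (L3)  txn=BusRd  M[L3]=77
step 23: P0: store L3 := 54  ⟶  MI  (L3)  txn=BusUpgr  M[L3]=77
step 24: P1: store L1 := 52  ⟶  IM  (L1)  txn=BusRdX  M[L1]=60
step 25: P1: load  L1  ⟶  IM  (L1)  txn=∅  M[L1]=60
step 26: P1: load  L1  ⟶  IM  (L1)  txn=∅  M[L1]=60
step 27: P0: load  L0  ⟶  MI  (L0)  txn=∅  M[L0]=10
step 28: P0: load  L2  ⟶  SS  (L2)  txn=∅  M[L2]=40
step 29: P1: load  L5  ⟶  OS  (L5)  txn=BusRd  M[L5]=50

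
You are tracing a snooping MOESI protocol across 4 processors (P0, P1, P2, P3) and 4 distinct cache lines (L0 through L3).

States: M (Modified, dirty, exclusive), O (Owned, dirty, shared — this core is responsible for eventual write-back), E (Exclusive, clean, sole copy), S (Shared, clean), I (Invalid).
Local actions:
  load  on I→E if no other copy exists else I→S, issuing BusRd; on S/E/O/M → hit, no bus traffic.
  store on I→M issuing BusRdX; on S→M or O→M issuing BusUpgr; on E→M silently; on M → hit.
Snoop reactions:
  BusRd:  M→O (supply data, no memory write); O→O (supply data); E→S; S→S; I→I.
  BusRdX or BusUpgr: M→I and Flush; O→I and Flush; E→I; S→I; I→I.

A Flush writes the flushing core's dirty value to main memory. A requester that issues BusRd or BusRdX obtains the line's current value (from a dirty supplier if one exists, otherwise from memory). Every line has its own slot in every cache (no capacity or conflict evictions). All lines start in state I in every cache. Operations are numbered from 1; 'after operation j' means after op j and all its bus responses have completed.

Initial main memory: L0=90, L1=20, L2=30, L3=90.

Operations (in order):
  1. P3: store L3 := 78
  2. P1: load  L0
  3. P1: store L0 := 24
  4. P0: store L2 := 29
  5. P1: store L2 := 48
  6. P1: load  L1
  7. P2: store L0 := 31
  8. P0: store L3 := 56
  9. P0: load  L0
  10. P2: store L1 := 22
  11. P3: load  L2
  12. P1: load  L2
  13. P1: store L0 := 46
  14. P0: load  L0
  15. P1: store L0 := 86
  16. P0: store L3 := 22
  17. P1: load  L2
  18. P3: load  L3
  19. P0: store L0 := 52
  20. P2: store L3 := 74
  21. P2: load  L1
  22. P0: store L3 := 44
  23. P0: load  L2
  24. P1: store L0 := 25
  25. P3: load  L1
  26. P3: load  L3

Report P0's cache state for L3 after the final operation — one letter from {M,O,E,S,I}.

state = O

step 1: P3: store L3 := 78  ⟶  IIIM  (L3)  txn=BusRdX  M[L3]=90
step 2: P1: load  L0  ⟶  IEII  (L0)  txn=BusRd  M[L0]=90
step 3: P1: store L0 := 24  ⟶  IMII  (L0)  txn=∅  M[L0]=90
step 4: P0: store L2 := 29  ⟶  MIII  (L2)  txn=BusRdX  M[L2]=30
step 5: P1: store L2 := 48  ⟶  IMII  (L2)  txn=BusRdX+Flush  M[L2]=29
step 6: P1: load  L1  ⟶  IEII  (L1)  txn=BusRd  M[L1]=20
step 7: P2: store L0 := 31  ⟶  IIMI  (L0)  txn=BusRdX+Flush  M[L0]=24
step 8: P0: store L3 := 56  ⟶  MIII  (L3)  txn=BusRdX+Flush  M[L3]=78
step 9: P0: load  L0  ⟶  SIOI  (L0)  txn=BusRd  M[L0]=24
step 10: P2: store L1 := 22  ⟶  IIMI  (L1)  txn=BusRdX  M[L1]=20
step 11: P3: load  L2  ⟶  IOIS  (L2)  txn=BusRd  M[L2]=29
step 12: P1: load  L2  ⟶  IOIS  (L2)  txn=∅  M[L2]=29
step 13: P1: store L0 := 46  ⟶  IMII  (L0)  txn=BusRdX+Flush  M[L0]=31
step 14: P0: load  L0  ⟶  SOII  (L0)  txn=BusRd  M[L0]=31
step 15: P1: store L0 := 86  ⟶  IMII  (L0)  txn=BusUpgr  M[L0]=31
step 16: P0: store L3 := 22  ⟶  MIII  (L3)  txn=∅  M[L3]=78
step 17: P1: load  L2  ⟶  IOIS  (L2)  txn=∅  M[L2]=29
step 18: P3: load  L3  ⟶  OIIS  (L3)  txn=BusRd  M[L3]=78
step 19: P0: store L0 := 52  ⟶  MIII  (L0)  txn=BusRdX+Flush  M[L0]=86
step 20: P2: store L3 := 74  ⟶  IIMI  (L3)  txn=BusRdX+Flush  M[L3]=22
step 21: P2: load  L1  ⟶  IIMI  (L1)  txn=∅  M[L1]=20
step 22: P0: store L3 := 44  ⟶  MIII  (L3)  txn=BusRdX+Flush  M[L3]=74
step 23: P0: load  L2  ⟶  SOIS  (L2)  txn=BusRd  M[L2]=29
step 24: P1: store L0 := 25  ⟶  IMII  (L0)  txn=BusRdX+Flush  M[L0]=52
step 25: P3: load  L1  ⟶  IIOS  (L1)  txn=BusRd  M[L1]=20
step 26: P3: load  L3  ⟶  OIIS  (L3)  txn=BusRd  M[L3]=74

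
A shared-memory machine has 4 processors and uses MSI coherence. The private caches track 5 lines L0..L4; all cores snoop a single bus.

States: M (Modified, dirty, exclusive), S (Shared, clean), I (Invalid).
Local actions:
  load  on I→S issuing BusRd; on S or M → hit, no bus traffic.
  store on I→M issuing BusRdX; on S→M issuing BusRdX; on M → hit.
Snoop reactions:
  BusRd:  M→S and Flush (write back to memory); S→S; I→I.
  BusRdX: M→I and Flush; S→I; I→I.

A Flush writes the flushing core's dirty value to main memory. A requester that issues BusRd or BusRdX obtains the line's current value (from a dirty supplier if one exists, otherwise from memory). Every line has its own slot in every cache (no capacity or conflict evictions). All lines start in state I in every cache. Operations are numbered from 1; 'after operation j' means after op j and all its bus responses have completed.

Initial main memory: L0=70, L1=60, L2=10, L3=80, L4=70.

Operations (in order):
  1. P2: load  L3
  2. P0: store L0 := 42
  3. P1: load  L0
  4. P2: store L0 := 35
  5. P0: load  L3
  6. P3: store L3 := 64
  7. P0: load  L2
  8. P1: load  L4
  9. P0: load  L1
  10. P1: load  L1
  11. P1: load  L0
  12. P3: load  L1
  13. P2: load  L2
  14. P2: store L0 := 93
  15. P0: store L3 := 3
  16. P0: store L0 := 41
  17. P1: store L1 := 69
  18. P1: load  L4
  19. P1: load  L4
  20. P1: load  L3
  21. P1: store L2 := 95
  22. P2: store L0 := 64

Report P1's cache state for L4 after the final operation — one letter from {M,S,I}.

state = S

1. P2: load  L3  bus=[BusRd]  L3: P0=I P1=I P2=S P3=I  mem[L3]=80
2. P0: store L0 := 42  bus=[BusRdX]  L0: P0=M P1=I P2=I P3=I  mem[L0]=70
3. P1: load  L0  bus=[BusRd,Flush]  L0: P0=S P1=S P2=I P3=I  mem[L0]=42
4. P2: store L0 := 35  bus=[BusRdX]  L0: P0=I P1=I P2=M P3=I  mem[L0]=42
5. P0: load  L3  bus=[BusRd]  L3: P0=S P1=I P2=S P3=I  mem[L3]=80
6. P3: store L3 := 64  bus=[BusRdX]  L3: P0=I P1=I P2=I P3=M  mem[L3]=80
7. P0: load  L2  bus=[BusRd]  L2: P0=S P1=I P2=I P3=I  mem[L2]=10
8. P1: load  L4  bus=[BusRd]  L4: P0=I P1=S P2=I P3=I  mem[L4]=70
9. P0: load  L1  bus=[BusRd]  L1: P0=S P1=I P2=I P3=I  mem[L1]=60
10. P1: load  L1  bus=[BusRd]  L1: P0=S P1=S P2=I P3=I  mem[L1]=60
11. P1: load  L0  bus=[BusRd,Flush]  L0: P0=I P1=S P2=S P3=I  mem[L0]=35
12. P3: load  L1  bus=[BusRd]  L1: P0=S P1=S P2=I P3=S  mem[L1]=60
13. P2: load  L2  bus=[BusRd]  L2: P0=S P1=I P2=S P3=I  mem[L2]=10
14. P2: store L0 := 93  bus=[BusRdX]  L0: P0=I P1=I P2=M P3=I  mem[L0]=35
15. P0: store L3 := 3  bus=[BusRdX,Flush]  L3: P0=M P1=I P2=I P3=I  mem[L3]=64
16. P0: store L0 := 41  bus=[BusRdX,Flush]  L0: P0=M P1=I P2=I P3=I  mem[L0]=93
17. P1: store L1 := 69  bus=[BusRdX]  L1: P0=I P1=M P2=I P3=I  mem[L1]=60
18. P1: load  L4  bus=[-]  L4: P0=I P1=S P2=I P3=I  mem[L4]=70
19. P1: load  L4  bus=[-]  L4: P0=I P1=S P2=I P3=I  mem[L4]=70
20. P1: load  L3  bus=[BusRd,Flush]  L3: P0=S P1=S P2=I P3=I  mem[L3]=3
21. P1: store L2 := 95  bus=[BusRdX]  L2: P0=I P1=M P2=I P3=I  mem[L2]=10
22. P2: store L0 := 64  bus=[BusRdX,Flush]  L0: P0=I P1=I P2=M P3=I  mem[L0]=41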